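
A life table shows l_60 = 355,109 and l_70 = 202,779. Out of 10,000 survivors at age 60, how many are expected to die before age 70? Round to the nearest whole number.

The relevant probability is 1 − 202,779/355,109 = 0.428967.
Expected number = 10,000 × 0.428967 = 4290.

4290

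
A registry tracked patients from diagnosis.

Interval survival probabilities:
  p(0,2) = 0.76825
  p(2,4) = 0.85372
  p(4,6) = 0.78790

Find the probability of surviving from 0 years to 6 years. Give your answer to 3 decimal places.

The overall survival probability is 0.76825 × 0.85372 × 0.78790.
= 0.516760.

0.517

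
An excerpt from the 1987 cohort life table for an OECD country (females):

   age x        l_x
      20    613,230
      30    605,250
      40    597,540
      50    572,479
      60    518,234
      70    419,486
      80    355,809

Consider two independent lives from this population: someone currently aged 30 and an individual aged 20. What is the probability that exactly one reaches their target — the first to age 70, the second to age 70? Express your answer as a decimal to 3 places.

0.429

p₁ = l_70/l_30 = 419,486/605,250 = 0.693079; p₂ = l_70/l_20 = 419,486/613,230 = 0.684060.
P(exactly one) = p₁(1−p₂) + (1−p₁)p₂ = 0.218971 + 0.209952 = 0.428924.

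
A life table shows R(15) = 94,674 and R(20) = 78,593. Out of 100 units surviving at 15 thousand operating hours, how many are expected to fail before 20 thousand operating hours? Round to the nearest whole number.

The relevant probability is 1 − 78,593/94,674 = 0.169857.
Expected number = 100 × 0.169857 = 17.

17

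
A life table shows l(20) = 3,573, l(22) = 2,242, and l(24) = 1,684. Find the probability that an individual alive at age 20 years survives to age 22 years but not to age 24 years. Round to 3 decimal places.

0.156

This is the probability of reaching 22 but not 24, conditional on being alive at 20: (l(22) − l(24)) / l(20).
= (2,242 − 1,684) / 3,573 = 558 / 3,573 = 0.156171.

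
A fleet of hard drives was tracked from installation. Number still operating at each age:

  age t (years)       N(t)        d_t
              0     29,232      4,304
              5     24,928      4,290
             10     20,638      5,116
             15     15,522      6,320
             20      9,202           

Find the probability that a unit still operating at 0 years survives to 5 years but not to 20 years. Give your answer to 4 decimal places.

0.5380

This is the probability of reaching 5 but not 20, conditional on being operational at 0: (N(5) − N(20)) / N(0).
= (24,928 − 9,202) / 29,232 = 15,726 / 29,232 = 0.537972.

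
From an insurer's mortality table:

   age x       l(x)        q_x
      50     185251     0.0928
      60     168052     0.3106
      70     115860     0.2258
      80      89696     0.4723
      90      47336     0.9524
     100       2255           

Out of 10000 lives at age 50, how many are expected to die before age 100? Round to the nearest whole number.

The relevant probability is 1 − 2255/185251 = 0.987827.
Expected number = 10000 × 0.987827 = 9878.

9878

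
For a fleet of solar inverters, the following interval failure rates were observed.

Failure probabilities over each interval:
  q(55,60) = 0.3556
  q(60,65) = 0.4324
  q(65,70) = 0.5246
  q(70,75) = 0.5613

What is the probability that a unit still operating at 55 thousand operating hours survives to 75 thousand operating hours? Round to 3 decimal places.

Survival from 55 to 75 is the product of surviving each interval: (1 − 0.3556) × (1 − 0.4324) × (1 − 0.5246) × (1 − 0.5613).
= 0.6444 × 0.5676 × 0.4754 × 0.4387 = 0.076282.

0.076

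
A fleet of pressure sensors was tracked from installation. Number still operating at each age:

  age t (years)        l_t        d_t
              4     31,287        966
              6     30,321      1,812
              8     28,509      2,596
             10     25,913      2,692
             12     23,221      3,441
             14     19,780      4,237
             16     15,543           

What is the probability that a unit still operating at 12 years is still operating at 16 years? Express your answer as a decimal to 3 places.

The conditional survival probability is l_16/l_12 = 15,543/23,221 = 0.669351.

0.669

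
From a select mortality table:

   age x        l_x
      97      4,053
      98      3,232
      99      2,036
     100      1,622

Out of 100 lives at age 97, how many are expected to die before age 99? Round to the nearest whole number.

The relevant probability is 1 − 2,036/4,053 = 0.497656.
Expected number = 100 × 0.497656 = 50.

50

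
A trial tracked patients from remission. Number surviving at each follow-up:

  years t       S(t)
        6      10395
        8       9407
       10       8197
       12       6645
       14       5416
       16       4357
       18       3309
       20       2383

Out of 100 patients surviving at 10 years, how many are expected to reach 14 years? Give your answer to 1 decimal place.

The relevant probability is 5416/8197 = 0.660730.
Expected number = 100 × 0.660730 = 66.1.

66.1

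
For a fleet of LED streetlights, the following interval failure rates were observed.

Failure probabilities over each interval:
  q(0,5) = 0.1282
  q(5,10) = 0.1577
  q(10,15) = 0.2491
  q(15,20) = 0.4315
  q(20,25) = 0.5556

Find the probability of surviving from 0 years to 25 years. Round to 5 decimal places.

0.13931

Survival from 0 to 25 is the product of surviving each interval: (1 − 0.1282) × (1 − 0.1577) × (1 − 0.2491) × (1 − 0.4315) × (1 − 0.5556).
= 0.8718 × 0.8423 × 0.7509 × 0.5685 × 0.4444 = 0.139306.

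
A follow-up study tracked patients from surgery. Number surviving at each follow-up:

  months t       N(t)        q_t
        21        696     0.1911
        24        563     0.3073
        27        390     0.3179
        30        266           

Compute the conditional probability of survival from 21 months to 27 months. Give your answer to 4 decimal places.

0.5603

The conditional survival probability is N(27)/N(21) = 390/696 = 0.560345.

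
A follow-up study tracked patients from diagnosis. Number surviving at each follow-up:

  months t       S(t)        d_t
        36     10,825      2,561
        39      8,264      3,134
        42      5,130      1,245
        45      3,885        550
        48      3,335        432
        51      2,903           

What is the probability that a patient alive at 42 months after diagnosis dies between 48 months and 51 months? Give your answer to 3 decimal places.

This is the probability of reaching 48 but not 51, conditional on being alive at 42: (S(48) − S(51)) / S(42).
= (3,335 − 2,903) / 5,130 = 432 / 5,130 = 0.084211.

0.084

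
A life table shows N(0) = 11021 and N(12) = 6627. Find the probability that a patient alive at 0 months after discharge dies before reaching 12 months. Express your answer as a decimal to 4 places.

P(die before 12 | alive at 0) = 1 − N(12)/N(0) = 1 − 6627/11021 = (4394)/11021 = 0.398693.

0.3987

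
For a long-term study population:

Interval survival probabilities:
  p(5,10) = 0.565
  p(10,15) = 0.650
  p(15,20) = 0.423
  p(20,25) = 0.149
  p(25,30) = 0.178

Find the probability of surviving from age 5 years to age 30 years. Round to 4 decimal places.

0.0041

The overall survival probability is 0.565 × 0.650 × 0.423 × 0.149 × 0.178.
= 0.004120.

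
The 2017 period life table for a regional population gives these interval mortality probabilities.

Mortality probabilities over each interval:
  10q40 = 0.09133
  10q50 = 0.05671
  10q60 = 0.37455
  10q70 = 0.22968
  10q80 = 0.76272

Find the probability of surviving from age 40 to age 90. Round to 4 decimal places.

0.0980

50p40 = (1 − 0.09133) × (1 − 0.05671) × (1 − 0.37455) × (1 − 0.22968) × (1 − 0.76272).
= 0.90867 × 0.94329 × 0.62545 × 0.77032 × 0.23728 = 0.097989.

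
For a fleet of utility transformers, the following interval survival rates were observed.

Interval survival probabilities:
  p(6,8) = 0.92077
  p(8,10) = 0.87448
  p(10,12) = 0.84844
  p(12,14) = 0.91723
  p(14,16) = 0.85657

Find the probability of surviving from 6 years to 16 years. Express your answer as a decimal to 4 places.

The overall survival probability is 0.92077 × 0.87448 × 0.84844 × 0.91723 × 0.85657.
= 0.536739.

0.5367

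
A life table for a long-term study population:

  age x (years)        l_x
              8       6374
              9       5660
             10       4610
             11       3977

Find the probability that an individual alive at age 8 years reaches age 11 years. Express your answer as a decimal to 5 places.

0.62394

The conditional survival probability is l_11/l_8 = 3977/6374 = 0.623941.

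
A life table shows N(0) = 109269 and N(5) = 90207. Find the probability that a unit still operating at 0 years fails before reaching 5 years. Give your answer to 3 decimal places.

0.174

P(fail before 5 | operational at 0) = 1 − N(5)/N(0) = 1 − 90207/109269 = (19062)/109269 = 0.174450.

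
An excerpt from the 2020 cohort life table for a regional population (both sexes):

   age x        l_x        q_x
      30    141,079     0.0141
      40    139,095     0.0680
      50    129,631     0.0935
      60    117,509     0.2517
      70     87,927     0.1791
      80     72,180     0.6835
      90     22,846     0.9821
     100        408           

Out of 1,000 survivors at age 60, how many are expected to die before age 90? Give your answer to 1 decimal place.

805.6

The relevant probability is 1 − 22,846/117,509 = 0.805581.
Expected number = 1,000 × 0.805581 = 805.6.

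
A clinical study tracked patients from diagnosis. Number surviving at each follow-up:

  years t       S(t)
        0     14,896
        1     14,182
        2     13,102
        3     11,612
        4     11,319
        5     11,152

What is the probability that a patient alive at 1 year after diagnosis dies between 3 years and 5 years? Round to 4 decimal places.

0.0324

This is the probability of reaching 3 but not 5, conditional on being alive at 1: (S(3) − S(5)) / S(1).
= (11,612 − 11,152) / 14,182 = 460 / 14,182 = 0.032435.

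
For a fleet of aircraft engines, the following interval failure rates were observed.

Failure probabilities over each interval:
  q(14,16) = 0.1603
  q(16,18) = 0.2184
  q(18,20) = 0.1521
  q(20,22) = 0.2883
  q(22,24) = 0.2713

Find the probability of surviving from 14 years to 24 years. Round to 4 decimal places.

Chaining the interval survival probabilities: (1 − 0.1603) × (1 − 0.2184) × (1 − 0.1521) × (1 − 0.2883) × (1 − 0.2713).
= 0.8397 × 0.7816 × 0.8479 × 0.7117 × 0.7287 = 0.288602.

0.2886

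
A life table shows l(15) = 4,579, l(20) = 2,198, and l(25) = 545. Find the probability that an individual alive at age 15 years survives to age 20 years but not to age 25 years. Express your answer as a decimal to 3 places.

0.361

This is the probability of reaching 20 but not 25, conditional on being alive at 15: (l(20) − l(25)) / l(15).
= (2,198 − 545) / 4,579 = 1,653 / 4,579 = 0.360996.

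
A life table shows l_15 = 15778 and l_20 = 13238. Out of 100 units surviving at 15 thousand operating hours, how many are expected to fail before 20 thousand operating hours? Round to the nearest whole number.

16

The relevant probability is 1 − 13238/15778 = 0.160984.
Expected number = 100 × 0.160984 = 16.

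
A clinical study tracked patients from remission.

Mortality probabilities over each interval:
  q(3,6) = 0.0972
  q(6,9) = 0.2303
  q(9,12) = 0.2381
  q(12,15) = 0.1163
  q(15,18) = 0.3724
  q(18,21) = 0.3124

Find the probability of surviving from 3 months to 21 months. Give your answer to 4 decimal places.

The overall survival probability is (1 − 0.0972) × (1 − 0.2303) × (1 − 0.2381) × (1 − 0.1163) × (1 − 0.3724) × (1 − 0.3124).
= 0.9028 × 0.7697 × 0.7619 × 0.8837 × 0.6276 × 0.6876 = 0.201899.

0.2019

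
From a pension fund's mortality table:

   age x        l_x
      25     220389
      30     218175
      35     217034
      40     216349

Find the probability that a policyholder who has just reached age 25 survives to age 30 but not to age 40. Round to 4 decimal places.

This is the probability of reaching 30 but not 40, conditional on being alive at 25: (l_30 − l_40) / l_25.
= (218175 − 216349) / 220389 = 1826 / 220389 = 0.008285.

0.0083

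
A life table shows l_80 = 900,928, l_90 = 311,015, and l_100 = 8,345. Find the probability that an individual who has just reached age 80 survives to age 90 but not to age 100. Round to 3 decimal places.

We want 10|10q80 = (l_90 − l_100)/l_80.
This is the probability of reaching 90 but not 100, conditional on being alive at 80: (l_90 − l_100) / l_80.
= (311,015 − 8,345) / 900,928 = 302,670 / 900,928 = 0.335954.

0.336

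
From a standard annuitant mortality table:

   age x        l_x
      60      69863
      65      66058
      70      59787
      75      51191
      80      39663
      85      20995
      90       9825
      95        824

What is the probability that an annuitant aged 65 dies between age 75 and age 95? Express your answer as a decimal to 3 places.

We want 10|20q65 = (l_75 − l_95)/l_65.
This is the probability of reaching 75 but not 95, conditional on being alive at 65: (l_75 − l_95) / l_65.
= (51191 − 824) / 66058 = 50367 / 66058 = 0.762466.

0.762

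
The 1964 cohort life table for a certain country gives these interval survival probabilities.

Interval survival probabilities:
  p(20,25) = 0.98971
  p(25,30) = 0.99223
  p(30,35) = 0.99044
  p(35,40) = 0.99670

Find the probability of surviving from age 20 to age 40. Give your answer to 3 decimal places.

Chaining the interval survival probabilities: 0.98971 × 0.99223 × 0.99044 × 0.99670.
= 0.969422.

0.969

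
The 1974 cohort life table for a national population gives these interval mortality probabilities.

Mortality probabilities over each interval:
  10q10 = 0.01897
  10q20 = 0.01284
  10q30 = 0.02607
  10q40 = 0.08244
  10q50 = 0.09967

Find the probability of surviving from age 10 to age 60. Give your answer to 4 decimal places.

0.7792

Survival from 10 to 60 is the product of surviving each interval: (1 − 0.01897) × (1 − 0.01284) × (1 − 0.02607) × (1 − 0.08244) × (1 − 0.09967).
= 0.98103 × 0.98716 × 0.97393 × 0.91756 × 0.90033 = 0.779173.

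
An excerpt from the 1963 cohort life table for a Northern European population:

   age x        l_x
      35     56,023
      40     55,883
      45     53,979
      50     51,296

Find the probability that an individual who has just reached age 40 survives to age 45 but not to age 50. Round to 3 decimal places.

0.048

We want 5|5q40 = (l_45 − l_50)/l_40.
This is the probability of reaching 45 but not 50, conditional on being alive at 40: (l_45 − l_50) / l_40.
= (53,979 − 51,296) / 55,883 = 2,683 / 55,883 = 0.048011.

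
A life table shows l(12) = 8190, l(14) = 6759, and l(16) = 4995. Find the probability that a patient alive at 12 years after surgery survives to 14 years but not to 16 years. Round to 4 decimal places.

This is the probability of reaching 14 but not 16, conditional on being alive at 12: (l(14) − l(16)) / l(12).
= (6759 − 4995) / 8190 = 1764 / 8190 = 0.215385.

0.2154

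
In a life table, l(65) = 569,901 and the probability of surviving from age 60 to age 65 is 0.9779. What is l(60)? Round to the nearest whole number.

l(60) = l(65) / p = 569,901 / 0.9779 = 582780.

582780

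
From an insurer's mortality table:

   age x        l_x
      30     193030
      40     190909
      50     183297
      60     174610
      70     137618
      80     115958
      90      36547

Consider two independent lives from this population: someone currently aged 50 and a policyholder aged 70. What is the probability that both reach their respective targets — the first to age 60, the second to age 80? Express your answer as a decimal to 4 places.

0.8027

p₁ = l_60/l_50 = 174610/183297 = 0.952607; p₂ = l_80/l_70 = 115958/137618 = 0.842608.
P(both) = p₁ × p₂ = 0.952607 × 0.842608 = 0.802674.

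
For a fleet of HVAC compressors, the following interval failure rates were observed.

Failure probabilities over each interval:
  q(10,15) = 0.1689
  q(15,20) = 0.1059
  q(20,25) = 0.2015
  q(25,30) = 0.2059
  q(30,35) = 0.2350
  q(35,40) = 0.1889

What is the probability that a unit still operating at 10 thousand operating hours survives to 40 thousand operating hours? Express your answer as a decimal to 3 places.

0.292

Survival from 10 to 40 is the product of surviving each interval: (1 − 0.1689) × (1 − 0.1059) × (1 − 0.2015) × (1 − 0.2059) × (1 − 0.2350) × (1 − 0.1889).
= 0.8311 × 0.8941 × 0.7985 × 0.7941 × 0.7650 × 0.8111 = 0.292365.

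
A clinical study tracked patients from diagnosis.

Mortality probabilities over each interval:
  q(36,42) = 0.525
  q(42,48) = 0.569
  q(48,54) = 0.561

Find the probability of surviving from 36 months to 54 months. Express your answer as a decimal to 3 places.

The overall survival probability is (1 − 0.525) × (1 − 0.569) × (1 − 0.561).
= 0.475 × 0.431 × 0.439 = 0.089874.

0.090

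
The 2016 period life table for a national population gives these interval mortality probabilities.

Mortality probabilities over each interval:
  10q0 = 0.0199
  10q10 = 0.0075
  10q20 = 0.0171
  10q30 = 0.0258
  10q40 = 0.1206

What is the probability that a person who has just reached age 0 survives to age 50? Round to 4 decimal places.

Chaining the interval survival probabilities: (1 − 0.0199) × (1 − 0.0075) × (1 − 0.0171) × (1 − 0.0258) × (1 − 0.1206).
= 0.9801 × 0.9925 × 0.9829 × 0.9742 × 0.8794 = 0.819115.

0.8191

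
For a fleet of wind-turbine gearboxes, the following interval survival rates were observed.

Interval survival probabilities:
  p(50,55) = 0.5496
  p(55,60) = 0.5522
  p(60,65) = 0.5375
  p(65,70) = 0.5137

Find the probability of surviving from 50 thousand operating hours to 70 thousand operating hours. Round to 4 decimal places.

The overall survival probability is 0.5496 × 0.5522 × 0.5375 × 0.5137.
= 0.083798.

0.0838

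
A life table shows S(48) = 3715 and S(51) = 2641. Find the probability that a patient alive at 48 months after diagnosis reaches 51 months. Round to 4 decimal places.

0.7109

The conditional survival probability is S(51)/S(48) = 2641/3715 = 0.710902.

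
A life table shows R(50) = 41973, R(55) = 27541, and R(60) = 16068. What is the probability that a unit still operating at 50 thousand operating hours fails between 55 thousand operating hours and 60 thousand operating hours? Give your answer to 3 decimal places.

This is the probability of reaching 55 but not 60, conditional on being operational at 50: (R(55) − R(60)) / R(50).
= (27541 − 16068) / 41973 = 11473 / 41973 = 0.273342.

0.273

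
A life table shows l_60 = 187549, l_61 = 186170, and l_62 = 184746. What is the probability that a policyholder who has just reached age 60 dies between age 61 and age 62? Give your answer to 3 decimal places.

0.008

This is the probability of reaching 61 but not 62, conditional on being alive at 60: (l_61 − l_62) / l_60.
= (186170 − 184746) / 187549 = 1424 / 187549 = 0.007593.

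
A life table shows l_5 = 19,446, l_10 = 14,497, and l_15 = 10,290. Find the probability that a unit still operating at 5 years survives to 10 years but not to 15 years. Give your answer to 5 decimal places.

This is the probability of reaching 10 but not 15, conditional on being operational at 5: (l_10 − l_15) / l_5.
= (14,497 − 10,290) / 19,446 = 4,207 / 19,446 = 0.216343.

0.21634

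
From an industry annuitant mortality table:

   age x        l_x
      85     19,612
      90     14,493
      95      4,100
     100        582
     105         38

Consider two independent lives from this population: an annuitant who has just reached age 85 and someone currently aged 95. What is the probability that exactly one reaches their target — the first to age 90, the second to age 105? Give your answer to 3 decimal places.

0.735

p₁ = l_90/l_85 = 14,493/19,612 = 0.738986; p₂ = l_105/l_95 = 38/4,100 = 0.009268.
P(exactly one) = p₁(1−p₂) + (1−p₁)p₂ = 0.732137 + 0.002419 = 0.734556.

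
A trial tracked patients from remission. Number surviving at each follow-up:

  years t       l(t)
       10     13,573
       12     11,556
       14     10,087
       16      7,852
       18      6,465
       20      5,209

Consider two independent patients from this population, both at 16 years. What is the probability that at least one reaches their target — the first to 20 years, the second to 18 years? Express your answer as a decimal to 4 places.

0.9405

p₁ = l(20)/l(16) = 5,209/7,852 = 0.663398; p₂ = l(18)/l(16) = 6,465/7,852 = 0.823357.
P(at least one) = 1 − (1−p₁)(1−p₂) = 1 − 0.336602 × 0.176643 = 0.940542.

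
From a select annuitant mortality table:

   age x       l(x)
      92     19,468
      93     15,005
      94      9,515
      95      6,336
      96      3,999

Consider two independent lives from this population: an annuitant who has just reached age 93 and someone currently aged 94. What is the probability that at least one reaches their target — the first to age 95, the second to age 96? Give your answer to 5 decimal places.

p₁ = l(95)/l(93) = 6,336/15,005 = 0.422259; p₂ = l(96)/l(94) = 3,999/9,515 = 0.420284.
P(at least one) = 1 − (1−p₁)(1−p₂) = 1 − 0.577741 × 0.579716 = 0.665074.

0.66507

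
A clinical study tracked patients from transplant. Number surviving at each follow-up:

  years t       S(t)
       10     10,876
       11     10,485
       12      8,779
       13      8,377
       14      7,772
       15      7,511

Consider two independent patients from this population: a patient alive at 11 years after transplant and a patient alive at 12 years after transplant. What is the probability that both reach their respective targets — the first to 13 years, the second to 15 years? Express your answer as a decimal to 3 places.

p₁ = S(13)/S(11) = 8,377/10,485 = 0.798951; p₂ = S(15)/S(12) = 7,511/8,779 = 0.855564.
P(both) = p₁ × p₂ = 0.798951 × 0.855564 = 0.683554.

0.684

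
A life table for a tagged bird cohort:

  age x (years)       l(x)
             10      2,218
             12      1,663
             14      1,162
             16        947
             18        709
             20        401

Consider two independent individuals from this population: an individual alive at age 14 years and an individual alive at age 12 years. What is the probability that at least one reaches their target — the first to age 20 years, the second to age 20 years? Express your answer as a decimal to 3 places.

0.503

p₁ = l(20)/l(14) = 401/1,162 = 0.345095; p₂ = l(20)/l(12) = 401/1,663 = 0.241130.
P(at least one) = 1 − (1−p₁)(1−p₂) = 1 − 0.654905 × 0.758870 = 0.503012.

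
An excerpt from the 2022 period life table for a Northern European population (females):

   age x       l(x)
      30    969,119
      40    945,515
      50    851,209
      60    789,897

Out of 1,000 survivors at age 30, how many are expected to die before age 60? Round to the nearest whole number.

The relevant probability is 1 − 789,897/969,119 = 0.184933.
Expected number = 1,000 × 0.184933 = 185.

185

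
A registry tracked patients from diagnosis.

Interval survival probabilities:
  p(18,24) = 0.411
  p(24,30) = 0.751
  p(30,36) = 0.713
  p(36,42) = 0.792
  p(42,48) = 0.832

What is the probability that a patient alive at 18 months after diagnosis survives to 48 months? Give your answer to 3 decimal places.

0.145

Survival from 18 to 48 is the product of surviving each interval: 0.411 × 0.751 × 0.713 × 0.792 × 0.832.
= 0.145017.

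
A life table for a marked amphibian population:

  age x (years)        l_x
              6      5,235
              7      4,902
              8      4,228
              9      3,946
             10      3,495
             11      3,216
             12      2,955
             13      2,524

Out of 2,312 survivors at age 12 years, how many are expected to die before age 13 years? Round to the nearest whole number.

The relevant probability is 1 − 2,524/2,955 = 0.145854.
Expected number = 2,312 × 0.145854 = 337.

337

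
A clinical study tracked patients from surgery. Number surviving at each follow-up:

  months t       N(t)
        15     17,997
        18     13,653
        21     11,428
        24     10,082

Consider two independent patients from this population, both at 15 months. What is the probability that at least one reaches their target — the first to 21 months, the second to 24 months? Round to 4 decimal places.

p₁ = N(21)/N(15) = 11,428/17,997 = 0.634995; p₂ = N(24)/N(15) = 10,082/17,997 = 0.560204.
P(at least one) = 1 − (1−p₁)(1−p₂) = 1 − 0.365005 × 0.439796 = 0.839472.

0.8395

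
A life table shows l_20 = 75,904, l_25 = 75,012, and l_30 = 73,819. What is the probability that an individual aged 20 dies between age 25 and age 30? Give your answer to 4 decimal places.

We want 5|5q20 = (l_25 − l_30)/l_20.
This is the probability of reaching 25 but not 30, conditional on being alive at 20: (l_25 − l_30) / l_20.
= (75,012 − 73,819) / 75,904 = 1,193 / 75,904 = 0.015717.

0.0157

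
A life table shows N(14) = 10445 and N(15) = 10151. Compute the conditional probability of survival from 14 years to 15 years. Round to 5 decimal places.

The conditional survival probability is N(15)/N(14) = 10151/10445 = 0.971853.

0.97185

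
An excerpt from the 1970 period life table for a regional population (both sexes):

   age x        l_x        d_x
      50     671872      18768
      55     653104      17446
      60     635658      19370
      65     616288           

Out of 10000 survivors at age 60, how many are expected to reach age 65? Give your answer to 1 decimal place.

9695.3

The relevant probability is 616288/635658 = 0.969528.
Expected number = 10000 × 0.969528 = 9695.3.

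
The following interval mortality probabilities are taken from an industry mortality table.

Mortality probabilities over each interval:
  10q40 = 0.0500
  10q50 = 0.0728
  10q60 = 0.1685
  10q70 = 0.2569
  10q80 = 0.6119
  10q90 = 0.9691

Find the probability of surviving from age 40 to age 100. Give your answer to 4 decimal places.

Survival from 40 to 100 is the product of surviving each interval: (1 − 0.0500) × (1 − 0.0728) × (1 − 0.1685) × (1 − 0.2569) × (1 − 0.6119) × (1 − 0.9691).
= 0.9500 × 0.9272 × 0.8315 × 0.7431 × 0.3881 × 0.0309 = 0.006527.

0.0065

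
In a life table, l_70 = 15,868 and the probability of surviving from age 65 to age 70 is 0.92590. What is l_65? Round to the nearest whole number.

l_65 = l_70 / p = 15,868 / 0.92590 = 17138.

17138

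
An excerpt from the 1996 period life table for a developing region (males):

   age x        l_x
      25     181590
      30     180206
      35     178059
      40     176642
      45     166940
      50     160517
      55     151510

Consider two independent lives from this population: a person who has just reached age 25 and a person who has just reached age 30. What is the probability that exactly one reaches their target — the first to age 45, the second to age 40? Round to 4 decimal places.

0.0973

p₁ = l_45/l_25 = 166940/181590 = 0.919324; p₂ = l_40/l_30 = 176642/180206 = 0.980223.
P(exactly one) = p₁(1−p₂) + (1−p₁)p₂ = 0.018181 + 0.079080 = 0.097262.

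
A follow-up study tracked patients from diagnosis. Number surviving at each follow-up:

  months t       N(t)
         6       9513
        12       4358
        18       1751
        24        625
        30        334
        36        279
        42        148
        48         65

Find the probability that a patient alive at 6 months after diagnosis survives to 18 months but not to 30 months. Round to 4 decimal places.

This is the probability of reaching 18 but not 30, conditional on being alive at 6: (N(18) − N(30)) / N(6).
= (1751 − 334) / 9513 = 1417 / 9513 = 0.148954.

0.1490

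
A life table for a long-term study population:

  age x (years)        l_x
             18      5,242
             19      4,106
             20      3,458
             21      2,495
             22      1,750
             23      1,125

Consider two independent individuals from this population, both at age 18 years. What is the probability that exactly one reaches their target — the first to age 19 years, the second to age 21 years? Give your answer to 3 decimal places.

0.514

p₁ = l_19/l_18 = 4,106/5,242 = 0.783289; p₂ = l_21/l_18 = 2,495/5,242 = 0.475963.
P(exactly one) = p₁(1−p₂) + (1−p₁)p₂ = 0.410472 + 0.103146 = 0.513619.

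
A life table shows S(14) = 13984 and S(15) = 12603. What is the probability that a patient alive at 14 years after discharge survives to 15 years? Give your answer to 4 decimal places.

The conditional survival probability is S(15)/S(14) = 12603/13984 = 0.901244.

0.9012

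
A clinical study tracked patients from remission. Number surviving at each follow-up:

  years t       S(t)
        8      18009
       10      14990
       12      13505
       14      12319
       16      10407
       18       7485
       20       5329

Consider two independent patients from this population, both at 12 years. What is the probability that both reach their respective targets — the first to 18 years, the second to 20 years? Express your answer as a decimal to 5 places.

p₁ = S(18)/S(12) = 7485/13505 = 0.554239; p₂ = S(20)/S(12) = 5329/13505 = 0.394595.
P(both) = p₁ × p₂ = 0.554239 × 0.394595 = 0.218700.

0.21870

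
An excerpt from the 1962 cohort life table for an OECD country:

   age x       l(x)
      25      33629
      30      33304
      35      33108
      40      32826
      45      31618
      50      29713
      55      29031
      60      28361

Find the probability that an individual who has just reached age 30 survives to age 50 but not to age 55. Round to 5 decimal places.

This is the probability of reaching 50 but not 55, conditional on being alive at 30: (l(50) − l(55)) / l(30).
= (29713 − 29031) / 33304 = 682 / 33304 = 0.020478.

0.02048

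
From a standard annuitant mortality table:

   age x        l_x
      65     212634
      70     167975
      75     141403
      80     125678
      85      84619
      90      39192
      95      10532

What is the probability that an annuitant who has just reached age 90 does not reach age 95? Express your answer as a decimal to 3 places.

0.731

P(die before 95 | alive at 90) = 1 − l_95/l_90 = 1 − 10532/39192 = (28660)/39192 = 0.731272.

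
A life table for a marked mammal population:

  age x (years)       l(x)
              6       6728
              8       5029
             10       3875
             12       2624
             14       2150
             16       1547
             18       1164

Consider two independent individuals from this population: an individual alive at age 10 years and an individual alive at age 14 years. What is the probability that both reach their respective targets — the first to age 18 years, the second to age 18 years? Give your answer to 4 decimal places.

0.1626

p₁ = l(18)/l(10) = 1164/3875 = 0.300387; p₂ = l(18)/l(14) = 1164/2150 = 0.541395.
P(both) = p₁ × p₂ = 0.300387 × 0.541395 = 0.162628.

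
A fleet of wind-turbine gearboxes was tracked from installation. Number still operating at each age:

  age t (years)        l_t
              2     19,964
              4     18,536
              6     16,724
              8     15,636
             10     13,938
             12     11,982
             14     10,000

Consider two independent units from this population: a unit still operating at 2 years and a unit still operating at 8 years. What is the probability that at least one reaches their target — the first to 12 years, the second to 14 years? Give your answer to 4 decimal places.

0.8559

p₁ = l_12/l_2 = 11,982/19,964 = 0.600180; p₂ = l_14/l_8 = 10,000/15,636 = 0.639550.
P(at least one) = 1 − (1−p₁)(1−p₂) = 1 − 0.399820 × 0.360450 = 0.855885.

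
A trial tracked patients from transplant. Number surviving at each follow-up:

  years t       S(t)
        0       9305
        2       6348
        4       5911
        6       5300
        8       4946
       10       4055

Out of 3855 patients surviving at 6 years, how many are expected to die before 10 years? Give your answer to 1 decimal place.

The relevant probability is 1 − 4055/5300 = 0.234906.
Expected number = 3855 × 0.234906 = 905.6.

905.6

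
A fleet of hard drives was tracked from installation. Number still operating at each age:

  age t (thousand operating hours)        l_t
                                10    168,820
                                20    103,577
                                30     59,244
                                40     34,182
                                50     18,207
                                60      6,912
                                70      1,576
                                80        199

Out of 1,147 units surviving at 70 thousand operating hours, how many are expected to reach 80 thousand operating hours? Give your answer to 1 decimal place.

144.8

The relevant probability is 199/1,576 = 0.126269.
Expected number = 1,147 × 0.126269 = 144.8.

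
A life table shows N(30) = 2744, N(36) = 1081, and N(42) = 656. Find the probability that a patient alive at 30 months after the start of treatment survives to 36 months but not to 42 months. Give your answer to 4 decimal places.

This is the probability of reaching 36 but not 42, conditional on being alive at 30: (N(36) − N(42)) / N(30).
= (1081 − 656) / 2744 = 425 / 2744 = 0.154883.

0.1549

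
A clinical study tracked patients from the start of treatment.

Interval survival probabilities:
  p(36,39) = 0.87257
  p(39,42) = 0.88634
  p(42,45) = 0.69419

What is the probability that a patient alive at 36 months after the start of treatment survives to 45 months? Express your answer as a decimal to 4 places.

Chaining the interval survival probabilities: 0.87257 × 0.88634 × 0.69419.
= 0.536882.

0.5369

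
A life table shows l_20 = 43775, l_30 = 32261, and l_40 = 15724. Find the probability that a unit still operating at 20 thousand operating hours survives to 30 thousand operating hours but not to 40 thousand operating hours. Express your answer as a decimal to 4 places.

This is the probability of reaching 30 but not 40, conditional on being operational at 20: (l_30 − l_40) / l_20.
= (32261 − 15724) / 43775 = 16537 / 43775 = 0.377773.

0.3778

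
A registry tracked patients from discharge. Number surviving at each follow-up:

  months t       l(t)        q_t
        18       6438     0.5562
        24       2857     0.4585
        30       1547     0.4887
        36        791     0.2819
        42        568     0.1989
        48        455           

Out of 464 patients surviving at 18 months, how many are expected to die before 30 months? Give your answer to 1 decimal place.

352.5

The relevant probability is 1 − 1547/6438 = 0.759708.
Expected number = 464 × 0.759708 = 352.5.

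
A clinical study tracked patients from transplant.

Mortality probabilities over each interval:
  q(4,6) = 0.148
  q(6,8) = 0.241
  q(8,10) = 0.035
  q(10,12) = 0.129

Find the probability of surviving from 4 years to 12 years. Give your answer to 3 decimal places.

Survival from 4 to 12 is the product of surviving each interval: (1 − 0.148) × (1 − 0.241) × (1 − 0.035) × (1 − 0.129).
= 0.852 × 0.759 × 0.965 × 0.871 = 0.543534.

0.544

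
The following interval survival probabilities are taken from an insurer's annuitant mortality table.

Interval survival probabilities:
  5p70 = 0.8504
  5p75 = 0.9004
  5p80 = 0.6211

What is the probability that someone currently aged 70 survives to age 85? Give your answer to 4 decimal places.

Chaining the interval survival probabilities: 0.8504 × 0.9004 × 0.6211.
= 0.475576.

0.4756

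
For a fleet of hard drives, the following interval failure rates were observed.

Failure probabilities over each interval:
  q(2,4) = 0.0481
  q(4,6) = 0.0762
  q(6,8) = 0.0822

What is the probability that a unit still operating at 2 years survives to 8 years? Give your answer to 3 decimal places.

0.807

Survival from 2 to 8 is the product of surviving each interval: (1 − 0.0481) × (1 − 0.0762) × (1 − 0.0822).
= 0.9519 × 0.9238 × 0.9178 = 0.807081.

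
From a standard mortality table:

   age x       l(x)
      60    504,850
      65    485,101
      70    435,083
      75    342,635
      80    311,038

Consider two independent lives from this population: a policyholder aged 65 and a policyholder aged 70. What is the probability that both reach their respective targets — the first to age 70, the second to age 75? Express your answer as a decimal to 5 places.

0.70632

p₁ = l(70)/l(65) = 435,083/485,101 = 0.896892; p₂ = l(75)/l(70) = 342,635/435,083 = 0.787516.
P(both) = p₁ × p₂ = 0.896892 × 0.787516 = 0.706317.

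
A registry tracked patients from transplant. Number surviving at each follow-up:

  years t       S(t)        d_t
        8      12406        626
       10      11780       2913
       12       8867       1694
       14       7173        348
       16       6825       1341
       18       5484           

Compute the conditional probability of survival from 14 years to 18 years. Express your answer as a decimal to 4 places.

The conditional survival probability is S(18)/S(14) = 5484/7173 = 0.764534.

0.7645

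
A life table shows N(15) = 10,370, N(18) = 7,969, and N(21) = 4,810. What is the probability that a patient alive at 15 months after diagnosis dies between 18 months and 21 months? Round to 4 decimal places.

0.3046

This is the probability of reaching 18 but not 21, conditional on being alive at 15: (N(18) − N(21)) / N(15).
= (7,969 − 4,810) / 10,370 = 3,159 / 10,370 = 0.304629.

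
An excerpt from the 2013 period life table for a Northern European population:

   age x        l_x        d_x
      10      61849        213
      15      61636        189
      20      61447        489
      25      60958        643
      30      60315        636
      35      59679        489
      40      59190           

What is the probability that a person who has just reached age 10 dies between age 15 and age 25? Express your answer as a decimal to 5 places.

0.01096

We want 5|10q10 = (l_15 − l_25)/l_10.
This is the probability of reaching 15 but not 25, conditional on being alive at 10: (l_15 − l_25) / l_10.
= (61636 − 60958) / 61849 = 678 / 61849 = 0.010962.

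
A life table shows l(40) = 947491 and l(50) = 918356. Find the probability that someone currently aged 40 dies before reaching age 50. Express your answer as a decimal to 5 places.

P(die before 50 | alive at 40) = 1 − l(50)/l(40) = 1 − 918356/947491 = (29135)/947491 = 0.030750.

0.03075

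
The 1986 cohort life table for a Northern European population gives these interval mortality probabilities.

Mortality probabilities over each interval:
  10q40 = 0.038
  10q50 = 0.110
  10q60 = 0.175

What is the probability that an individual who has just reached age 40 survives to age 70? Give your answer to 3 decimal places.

0.706

The overall survival probability is (1 − 0.038) × (1 − 0.110) × (1 − 0.175).
= 0.962 × 0.890 × 0.825 = 0.706349.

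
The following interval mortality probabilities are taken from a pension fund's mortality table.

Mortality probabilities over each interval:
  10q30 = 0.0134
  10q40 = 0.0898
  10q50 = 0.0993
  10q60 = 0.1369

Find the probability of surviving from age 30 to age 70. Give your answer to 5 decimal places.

0.69810

40p30 = (1 − 0.0134) × (1 − 0.0898) × (1 − 0.0993) × (1 − 0.1369).
= 0.9866 × 0.9102 × 0.9007 × 0.8631 = 0.698103.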